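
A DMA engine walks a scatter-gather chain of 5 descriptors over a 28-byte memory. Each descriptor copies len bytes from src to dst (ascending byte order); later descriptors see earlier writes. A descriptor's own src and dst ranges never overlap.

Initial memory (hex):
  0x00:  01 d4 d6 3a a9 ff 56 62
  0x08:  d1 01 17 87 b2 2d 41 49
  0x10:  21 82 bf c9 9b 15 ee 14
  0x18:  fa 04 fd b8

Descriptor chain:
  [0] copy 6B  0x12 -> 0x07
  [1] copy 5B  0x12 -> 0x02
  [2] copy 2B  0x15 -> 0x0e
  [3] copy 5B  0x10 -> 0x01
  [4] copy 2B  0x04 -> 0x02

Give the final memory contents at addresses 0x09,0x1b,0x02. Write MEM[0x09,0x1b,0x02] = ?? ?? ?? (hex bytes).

MEM[0x09,0x1b,0x02] = 9b b8 c9

#0 dst[0x07+6] := {0xbf,0xc9,0x9b,0x15,0xee,0x14}
#1 dst[0x02+5] := {0xbf,0xc9,0x9b,0x15,0xee}
#2 dst[0x0e+2] := {0x15,0xee}
#3 dst[0x01+5] := {0x21,0x82,0xbf,0xc9,0x9b}
#4 dst[0x02+2] := {0xc9,0x9b}
query mem[0x09]=0x9b, mem[0x1b]=0xb8, mem[0x02]=0xc9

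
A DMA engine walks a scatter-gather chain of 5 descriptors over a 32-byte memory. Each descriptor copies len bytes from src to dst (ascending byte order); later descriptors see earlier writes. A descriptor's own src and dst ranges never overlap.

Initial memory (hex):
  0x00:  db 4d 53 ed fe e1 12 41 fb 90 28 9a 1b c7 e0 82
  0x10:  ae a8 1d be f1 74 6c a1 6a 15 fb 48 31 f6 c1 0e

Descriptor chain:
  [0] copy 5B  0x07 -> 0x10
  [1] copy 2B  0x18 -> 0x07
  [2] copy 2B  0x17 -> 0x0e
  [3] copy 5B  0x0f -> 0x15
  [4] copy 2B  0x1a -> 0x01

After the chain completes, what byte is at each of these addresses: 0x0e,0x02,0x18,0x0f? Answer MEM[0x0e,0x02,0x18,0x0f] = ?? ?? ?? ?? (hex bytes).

MEM[0x0e,0x02,0x18,0x0f] = a1 48 90 6a

[0] 0x07->0x10 len=5 : 41 fb 90 28 9a
[1] 0x18->0x07 len=2 : 6a 15
[2] 0x17->0x0e len=2 : a1 6a
[3] 0x0f->0x15 len=5 : 6a 41 fb 90 28
[4] 0x1a->0x01 len=2 : fb 48
query mem[0x0e]=0xa1, mem[0x02]=0x48, mem[0x18]=0x90, mem[0x0f]=0x6a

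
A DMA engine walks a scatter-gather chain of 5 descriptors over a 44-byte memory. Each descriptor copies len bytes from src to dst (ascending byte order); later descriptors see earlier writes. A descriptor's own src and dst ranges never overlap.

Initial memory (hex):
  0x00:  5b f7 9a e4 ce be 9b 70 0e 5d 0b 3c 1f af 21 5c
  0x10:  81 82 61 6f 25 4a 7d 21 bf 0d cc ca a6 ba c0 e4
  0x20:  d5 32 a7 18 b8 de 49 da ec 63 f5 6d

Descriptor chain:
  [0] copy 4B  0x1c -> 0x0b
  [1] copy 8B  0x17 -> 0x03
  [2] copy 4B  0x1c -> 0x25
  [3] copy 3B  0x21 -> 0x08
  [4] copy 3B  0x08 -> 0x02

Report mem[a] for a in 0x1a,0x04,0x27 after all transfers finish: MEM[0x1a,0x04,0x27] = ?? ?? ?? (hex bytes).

MEM[0x1a,0x04,0x27] = cc 18 c0

D0: mem[0x0b..0x0e] <- [a6 ba c0 e4]
D1: mem[0x03..0x0a] <- [21 bf 0d cc ca a6 ba c0]
D2: mem[0x25..0x28] <- [a6 ba c0 e4]
D3: mem[0x08..0x0a] <- [32 a7 18]
D4: mem[0x02..0x04] <- [32 a7 18]
query mem[0x1a]=0xcc, mem[0x04]=0x18, mem[0x27]=0xc0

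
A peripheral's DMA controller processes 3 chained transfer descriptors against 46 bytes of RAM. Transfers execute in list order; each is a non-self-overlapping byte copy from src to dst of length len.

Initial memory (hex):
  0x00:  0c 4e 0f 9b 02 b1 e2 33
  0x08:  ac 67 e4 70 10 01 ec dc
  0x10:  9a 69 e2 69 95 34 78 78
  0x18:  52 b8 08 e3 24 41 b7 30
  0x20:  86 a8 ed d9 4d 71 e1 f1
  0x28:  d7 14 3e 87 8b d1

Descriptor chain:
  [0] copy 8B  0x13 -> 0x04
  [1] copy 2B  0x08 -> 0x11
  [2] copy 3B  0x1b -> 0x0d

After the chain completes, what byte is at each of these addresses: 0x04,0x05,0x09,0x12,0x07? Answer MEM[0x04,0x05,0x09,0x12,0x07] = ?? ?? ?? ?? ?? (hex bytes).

MEM[0x04,0x05,0x09,0x12,0x07] = 69 95 52 52 78

[0] 0x13->0x04 len=8 : 69 95 34 78 78 52 b8 08
[1] 0x08->0x11 len=2 : 78 52
[2] 0x1b->0x0d len=3 : e3 24 41
query mem[0x04]=0x69, mem[0x05]=0x95, mem[0x09]=0x52, mem[0x12]=0x52, mem[0x07]=0x78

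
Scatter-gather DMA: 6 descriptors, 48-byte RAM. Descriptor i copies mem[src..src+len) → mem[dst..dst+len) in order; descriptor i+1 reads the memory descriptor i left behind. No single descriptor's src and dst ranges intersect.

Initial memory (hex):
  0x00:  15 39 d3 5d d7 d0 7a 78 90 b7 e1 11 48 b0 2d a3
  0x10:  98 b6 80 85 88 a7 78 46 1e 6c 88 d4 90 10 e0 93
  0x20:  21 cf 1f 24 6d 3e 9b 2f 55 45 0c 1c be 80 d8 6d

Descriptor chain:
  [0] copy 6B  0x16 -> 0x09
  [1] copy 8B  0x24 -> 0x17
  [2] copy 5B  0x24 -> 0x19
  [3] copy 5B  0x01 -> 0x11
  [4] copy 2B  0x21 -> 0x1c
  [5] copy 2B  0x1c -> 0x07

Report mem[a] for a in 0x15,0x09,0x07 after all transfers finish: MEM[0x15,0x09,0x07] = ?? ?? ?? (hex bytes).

MEM[0x15,0x09,0x07] = d0 78 cf

D0: mem[0x09..0x0e] <- [78 46 1e 6c 88 d4]
D1: mem[0x17..0x1e] <- [6d 3e 9b 2f 55 45 0c 1c]
D2: mem[0x19..0x1d] <- [6d 3e 9b 2f 55]
D3: mem[0x11..0x15] <- [39 d3 5d d7 d0]
D4: mem[0x1c..0x1d] <- [cf 1f]
D5: mem[0x07..0x08] <- [cf 1f]
query mem[0x15]=0xd0, mem[0x09]=0x78, mem[0x07]=0xcf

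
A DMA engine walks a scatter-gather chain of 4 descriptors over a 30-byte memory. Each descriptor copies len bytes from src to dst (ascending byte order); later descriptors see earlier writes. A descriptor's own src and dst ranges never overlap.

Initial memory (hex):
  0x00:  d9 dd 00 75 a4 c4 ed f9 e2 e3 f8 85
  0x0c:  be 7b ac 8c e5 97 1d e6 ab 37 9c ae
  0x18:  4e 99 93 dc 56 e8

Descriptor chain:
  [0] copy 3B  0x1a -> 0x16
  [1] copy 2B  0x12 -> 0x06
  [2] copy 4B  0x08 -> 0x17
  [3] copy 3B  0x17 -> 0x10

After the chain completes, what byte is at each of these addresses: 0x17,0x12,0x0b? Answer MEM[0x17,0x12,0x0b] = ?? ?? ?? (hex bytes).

MEM[0x17,0x12,0x0b] = e2 f8 85

#0 dst[0x16+3] := {0x93,0xdc,0x56}
#1 dst[0x06+2] := {0x1d,0xe6}
#2 dst[0x17+4] := {0xe2,0xe3,0xf8,0x85}
#3 dst[0x10+3] := {0xe2,0xe3,0xf8}
query mem[0x17]=0xe2, mem[0x12]=0xf8, mem[0x0b]=0x85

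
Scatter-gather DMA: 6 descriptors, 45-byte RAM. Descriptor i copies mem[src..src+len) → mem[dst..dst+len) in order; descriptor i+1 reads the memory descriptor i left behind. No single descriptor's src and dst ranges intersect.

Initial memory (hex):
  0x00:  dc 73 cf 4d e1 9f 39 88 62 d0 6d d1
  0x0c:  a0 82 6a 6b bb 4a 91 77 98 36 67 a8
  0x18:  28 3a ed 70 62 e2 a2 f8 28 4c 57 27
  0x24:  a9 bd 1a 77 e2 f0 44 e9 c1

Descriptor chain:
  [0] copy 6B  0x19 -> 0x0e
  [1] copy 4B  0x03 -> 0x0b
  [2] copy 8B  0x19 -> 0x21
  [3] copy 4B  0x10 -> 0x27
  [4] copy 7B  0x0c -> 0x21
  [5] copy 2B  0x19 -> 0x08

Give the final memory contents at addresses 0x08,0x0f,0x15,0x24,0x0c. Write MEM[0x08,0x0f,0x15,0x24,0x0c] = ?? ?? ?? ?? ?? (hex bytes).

MEM[0x08,0x0f,0x15,0x24,0x0c] = 3a ed 36 ed e1

D0: mem[0x0e..0x13] <- [3a ed 70 62 e2 a2]
D1: mem[0x0b..0x0e] <- [4d e1 9f 39]
D2: mem[0x21..0x28] <- [3a ed 70 62 e2 a2 f8 28]
D3: mem[0x27..0x2a] <- [70 62 e2 a2]
D4: mem[0x21..0x27] <- [e1 9f 39 ed 70 62 e2]
D5: mem[0x08..0x09] <- [3a ed]
query mem[0x08]=0x3a, mem[0x0f]=0xed, mem[0x15]=0x36, mem[0x24]=0xed, mem[0x0c]=0xe1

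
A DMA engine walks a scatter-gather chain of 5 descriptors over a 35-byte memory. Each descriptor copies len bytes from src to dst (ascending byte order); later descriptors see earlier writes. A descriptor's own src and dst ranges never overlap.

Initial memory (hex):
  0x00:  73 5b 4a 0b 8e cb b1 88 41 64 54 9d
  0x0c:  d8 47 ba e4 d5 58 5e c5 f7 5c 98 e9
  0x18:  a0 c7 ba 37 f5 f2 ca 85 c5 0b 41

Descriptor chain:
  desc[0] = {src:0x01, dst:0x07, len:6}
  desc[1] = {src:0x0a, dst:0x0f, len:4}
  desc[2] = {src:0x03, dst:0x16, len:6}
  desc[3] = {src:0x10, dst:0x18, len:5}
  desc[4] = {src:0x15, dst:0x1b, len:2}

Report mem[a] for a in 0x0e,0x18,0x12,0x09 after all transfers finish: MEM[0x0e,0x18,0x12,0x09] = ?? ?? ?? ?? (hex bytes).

#0 dst[0x07+6] := {0x5b,0x4a,0x0b,0x8e,0xcb,0xb1}
#1 dst[0x0f+4] := {0x8e,0xcb,0xb1,0x47}
#2 dst[0x16+6] := {0x0b,0x8e,0xcb,0xb1,0x5b,0x4a}
#3 dst[0x18+5] := {0xcb,0xb1,0x47,0xc5,0xf7}
#4 dst[0x1b+2] := {0x5c,0x0b}
query mem[0x0e]=0xba, mem[0x18]=0xcb, mem[0x12]=0x47, mem[0x09]=0x0b

MEM[0x0e,0x18,0x12,0x09] = ba cb 47 0b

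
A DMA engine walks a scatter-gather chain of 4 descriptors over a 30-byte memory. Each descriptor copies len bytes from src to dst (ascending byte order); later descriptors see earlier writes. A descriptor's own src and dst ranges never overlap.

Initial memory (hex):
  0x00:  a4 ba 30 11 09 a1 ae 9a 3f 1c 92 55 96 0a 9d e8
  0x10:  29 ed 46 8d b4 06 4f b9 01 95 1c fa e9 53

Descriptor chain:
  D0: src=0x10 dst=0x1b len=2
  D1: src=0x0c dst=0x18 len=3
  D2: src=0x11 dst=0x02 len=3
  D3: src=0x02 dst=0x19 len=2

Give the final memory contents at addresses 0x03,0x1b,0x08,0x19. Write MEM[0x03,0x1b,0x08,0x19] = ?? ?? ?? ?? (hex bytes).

D0: mem[0x1b..0x1c] <- [29 ed]
D1: mem[0x18..0x1a] <- [96 0a 9d]
D2: mem[0x02..0x04] <- [ed 46 8d]
D3: mem[0x19..0x1a] <- [ed 46]
query mem[0x03]=0x46, mem[0x1b]=0x29, mem[0x08]=0x3f, mem[0x19]=0xed

MEM[0x03,0x1b,0x08,0x19] = 46 29 3f ed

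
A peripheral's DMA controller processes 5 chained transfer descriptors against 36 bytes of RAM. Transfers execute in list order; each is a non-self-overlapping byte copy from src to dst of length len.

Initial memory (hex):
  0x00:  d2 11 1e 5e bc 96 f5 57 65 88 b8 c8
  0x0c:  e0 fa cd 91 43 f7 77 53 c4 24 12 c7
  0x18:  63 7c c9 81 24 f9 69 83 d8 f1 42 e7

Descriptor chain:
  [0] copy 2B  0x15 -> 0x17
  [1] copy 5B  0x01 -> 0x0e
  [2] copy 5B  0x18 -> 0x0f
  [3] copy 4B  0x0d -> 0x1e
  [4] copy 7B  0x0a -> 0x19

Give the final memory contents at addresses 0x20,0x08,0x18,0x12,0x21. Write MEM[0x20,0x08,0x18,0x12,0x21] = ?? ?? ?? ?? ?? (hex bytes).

#0 dst[0x17+2] := {0x24,0x12}
#1 dst[0x0e+5] := {0x11,0x1e,0x5e,0xbc,0x96}
#2 dst[0x0f+5] := {0x12,0x7c,0xc9,0x81,0x24}
#3 dst[0x1e+4] := {0xfa,0x11,0x12,0x7c}
#4 dst[0x19+7] := {0xb8,0xc8,0xe0,0xfa,0x11,0x12,0x7c}
query mem[0x20]=0x12, mem[0x08]=0x65, mem[0x18]=0x12, mem[0x12]=0x81, mem[0x21]=0x7c

MEM[0x20,0x08,0x18,0x12,0x21] = 12 65 12 81 7c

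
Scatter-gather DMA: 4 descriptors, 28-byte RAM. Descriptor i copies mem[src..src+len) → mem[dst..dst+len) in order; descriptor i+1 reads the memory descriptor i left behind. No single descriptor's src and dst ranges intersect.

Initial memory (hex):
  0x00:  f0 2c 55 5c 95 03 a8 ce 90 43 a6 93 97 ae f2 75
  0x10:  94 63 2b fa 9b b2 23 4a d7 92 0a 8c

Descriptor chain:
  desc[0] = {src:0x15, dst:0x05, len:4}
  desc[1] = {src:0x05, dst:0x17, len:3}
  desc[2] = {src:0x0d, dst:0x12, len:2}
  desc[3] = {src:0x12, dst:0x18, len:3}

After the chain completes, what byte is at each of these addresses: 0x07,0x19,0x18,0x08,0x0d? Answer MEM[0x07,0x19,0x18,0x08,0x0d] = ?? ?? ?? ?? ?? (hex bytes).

MEM[0x07,0x19,0x18,0x08,0x0d] = 4a f2 ae d7 ae

  after D0: wrote 4B at 0x05 = b2234ad7
  after D1: wrote 3B at 0x17 = b2234a
  after D2: wrote 2B at 0x12 = aef2
  after D3: wrote 3B at 0x18 = aef29b
query mem[0x07]=0x4a, mem[0x19]=0xf2, mem[0x18]=0xae, mem[0x08]=0xd7, mem[0x0d]=0xae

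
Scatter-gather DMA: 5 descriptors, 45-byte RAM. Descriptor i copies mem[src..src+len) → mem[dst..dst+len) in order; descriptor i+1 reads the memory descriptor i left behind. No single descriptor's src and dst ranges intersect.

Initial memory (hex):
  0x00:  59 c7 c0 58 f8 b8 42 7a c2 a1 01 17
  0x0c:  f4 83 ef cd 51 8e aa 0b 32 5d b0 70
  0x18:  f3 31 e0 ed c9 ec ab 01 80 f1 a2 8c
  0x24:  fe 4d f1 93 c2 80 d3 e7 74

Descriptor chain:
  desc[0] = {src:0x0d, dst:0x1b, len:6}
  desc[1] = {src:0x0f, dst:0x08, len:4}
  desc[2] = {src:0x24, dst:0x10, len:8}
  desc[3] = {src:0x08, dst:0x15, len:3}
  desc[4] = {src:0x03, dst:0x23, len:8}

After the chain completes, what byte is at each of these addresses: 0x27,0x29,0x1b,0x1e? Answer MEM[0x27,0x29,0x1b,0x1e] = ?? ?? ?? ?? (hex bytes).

D0: mem[0x1b..0x20] <- [83 ef cd 51 8e aa]
D1: mem[0x08..0x0b] <- [cd 51 8e aa]
D2: mem[0x10..0x17] <- [fe 4d f1 93 c2 80 d3 e7]
D3: mem[0x15..0x17] <- [cd 51 8e]
D4: mem[0x23..0x2a] <- [58 f8 b8 42 7a cd 51 8e]
query mem[0x27]=0x7a, mem[0x29]=0x51, mem[0x1b]=0x83, mem[0x1e]=0x51

MEM[0x27,0x29,0x1b,0x1e] = 7a 51 83 51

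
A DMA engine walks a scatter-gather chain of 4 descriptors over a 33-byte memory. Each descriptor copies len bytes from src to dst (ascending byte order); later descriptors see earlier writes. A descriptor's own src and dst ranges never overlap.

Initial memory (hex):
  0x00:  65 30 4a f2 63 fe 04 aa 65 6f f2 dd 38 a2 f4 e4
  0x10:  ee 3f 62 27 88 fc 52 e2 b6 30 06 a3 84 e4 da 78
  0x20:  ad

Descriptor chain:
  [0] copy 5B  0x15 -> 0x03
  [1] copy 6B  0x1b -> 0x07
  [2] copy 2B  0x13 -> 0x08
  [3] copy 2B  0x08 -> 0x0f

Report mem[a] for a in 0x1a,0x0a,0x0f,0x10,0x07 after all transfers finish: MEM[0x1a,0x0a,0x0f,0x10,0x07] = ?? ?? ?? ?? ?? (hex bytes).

MEM[0x1a,0x0a,0x0f,0x10,0x07] = 06 da 27 88 a3

[0] 0x15->0x03 len=5 : fc 52 e2 b6 30
[1] 0x1b->0x07 len=6 : a3 84 e4 da 78 ad
[2] 0x13->0x08 len=2 : 27 88
[3] 0x08->0x0f len=2 : 27 88
query mem[0x1a]=0x06, mem[0x0a]=0xda, mem[0x0f]=0x27, mem[0x10]=0x88, mem[0x07]=0xa3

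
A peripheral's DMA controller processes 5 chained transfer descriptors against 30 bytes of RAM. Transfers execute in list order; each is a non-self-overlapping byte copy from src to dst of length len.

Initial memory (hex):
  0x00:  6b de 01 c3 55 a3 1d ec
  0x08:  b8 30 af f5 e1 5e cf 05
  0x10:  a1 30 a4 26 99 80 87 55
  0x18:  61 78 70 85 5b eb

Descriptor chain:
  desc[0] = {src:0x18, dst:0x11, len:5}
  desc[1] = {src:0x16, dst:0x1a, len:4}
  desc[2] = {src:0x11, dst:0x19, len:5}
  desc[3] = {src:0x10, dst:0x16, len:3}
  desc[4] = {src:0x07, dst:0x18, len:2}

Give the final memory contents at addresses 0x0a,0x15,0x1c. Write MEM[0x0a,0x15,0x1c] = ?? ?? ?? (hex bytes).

[0] 0x18->0x11 len=5 : 61 78 70 85 5b
[1] 0x16->0x1a len=4 : 87 55 61 78
[2] 0x11->0x19 len=5 : 61 78 70 85 5b
[3] 0x10->0x16 len=3 : a1 61 78
[4] 0x07->0x18 len=2 : ec b8
query mem[0x0a]=0xaf, mem[0x15]=0x5b, mem[0x1c]=0x85

MEM[0x0a,0x15,0x1c] = af 5b 85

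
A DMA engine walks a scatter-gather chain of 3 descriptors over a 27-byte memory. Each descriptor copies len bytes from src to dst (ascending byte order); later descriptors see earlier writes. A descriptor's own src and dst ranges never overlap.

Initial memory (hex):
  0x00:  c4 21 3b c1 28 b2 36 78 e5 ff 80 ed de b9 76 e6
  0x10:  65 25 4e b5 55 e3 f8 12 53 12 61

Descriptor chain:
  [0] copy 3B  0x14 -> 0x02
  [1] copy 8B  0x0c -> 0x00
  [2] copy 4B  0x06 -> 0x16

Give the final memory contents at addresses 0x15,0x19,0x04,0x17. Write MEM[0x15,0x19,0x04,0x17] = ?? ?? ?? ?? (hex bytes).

  after D0: wrote 3B at 0x02 = 55e3f8
  after D1: wrote 8B at 0x00 = deb976e665254eb5
  after D2: wrote 4B at 0x16 = 4eb5e5ff
query mem[0x15]=0xe3, mem[0x19]=0xff, mem[0x04]=0x65, mem[0x17]=0xb5

MEM[0x15,0x19,0x04,0x17] = e3 ff 65 b5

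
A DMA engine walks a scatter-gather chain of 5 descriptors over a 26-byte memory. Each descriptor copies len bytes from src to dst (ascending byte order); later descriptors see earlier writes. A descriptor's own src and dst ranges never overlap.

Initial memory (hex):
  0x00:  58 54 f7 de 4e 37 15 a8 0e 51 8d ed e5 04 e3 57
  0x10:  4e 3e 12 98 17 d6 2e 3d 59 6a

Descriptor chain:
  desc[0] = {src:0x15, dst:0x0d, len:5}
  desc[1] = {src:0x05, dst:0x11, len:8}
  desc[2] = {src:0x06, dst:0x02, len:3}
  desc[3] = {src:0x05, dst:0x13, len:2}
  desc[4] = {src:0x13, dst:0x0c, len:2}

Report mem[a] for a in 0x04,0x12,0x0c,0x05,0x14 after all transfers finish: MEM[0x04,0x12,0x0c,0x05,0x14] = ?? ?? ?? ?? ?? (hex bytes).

MEM[0x04,0x12,0x0c,0x05,0x14] = 0e 15 37 37 15

[0] 0x15->0x0d len=5 : d6 2e 3d 59 6a
[1] 0x05->0x11 len=8 : 37 15 a8 0e 51 8d ed e5
[2] 0x06->0x02 len=3 : 15 a8 0e
[3] 0x05->0x13 len=2 : 37 15
[4] 0x13->0x0c len=2 : 37 15
query mem[0x04]=0x0e, mem[0x12]=0x15, mem[0x0c]=0x37, mem[0x05]=0x37, mem[0x14]=0x15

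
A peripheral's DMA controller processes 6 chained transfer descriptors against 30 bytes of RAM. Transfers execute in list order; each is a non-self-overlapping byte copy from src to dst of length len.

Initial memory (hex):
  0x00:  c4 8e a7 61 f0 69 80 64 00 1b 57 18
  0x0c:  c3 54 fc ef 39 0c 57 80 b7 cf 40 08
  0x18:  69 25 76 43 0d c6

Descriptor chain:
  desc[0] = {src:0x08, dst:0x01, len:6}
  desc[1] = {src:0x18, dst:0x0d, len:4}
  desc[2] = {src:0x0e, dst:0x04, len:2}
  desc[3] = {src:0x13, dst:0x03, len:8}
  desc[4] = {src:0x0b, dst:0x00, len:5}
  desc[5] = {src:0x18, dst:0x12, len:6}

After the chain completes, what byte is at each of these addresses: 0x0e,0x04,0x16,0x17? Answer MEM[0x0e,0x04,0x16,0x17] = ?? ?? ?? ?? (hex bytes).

D0: mem[0x01..0x06] <- [00 1b 57 18 c3 54]
D1: mem[0x0d..0x10] <- [69 25 76 43]
D2: mem[0x04..0x05] <- [25 76]
D3: mem[0x03..0x0a] <- [80 b7 cf 40 08 69 25 76]
D4: mem[0x00..0x04] <- [18 c3 69 25 76]
D5: mem[0x12..0x17] <- [69 25 76 43 0d c6]
query mem[0x0e]=0x25, mem[0x04]=0x76, mem[0x16]=0x0d, mem[0x17]=0xc6

MEM[0x0e,0x04,0x16,0x17] = 25 76 0d c6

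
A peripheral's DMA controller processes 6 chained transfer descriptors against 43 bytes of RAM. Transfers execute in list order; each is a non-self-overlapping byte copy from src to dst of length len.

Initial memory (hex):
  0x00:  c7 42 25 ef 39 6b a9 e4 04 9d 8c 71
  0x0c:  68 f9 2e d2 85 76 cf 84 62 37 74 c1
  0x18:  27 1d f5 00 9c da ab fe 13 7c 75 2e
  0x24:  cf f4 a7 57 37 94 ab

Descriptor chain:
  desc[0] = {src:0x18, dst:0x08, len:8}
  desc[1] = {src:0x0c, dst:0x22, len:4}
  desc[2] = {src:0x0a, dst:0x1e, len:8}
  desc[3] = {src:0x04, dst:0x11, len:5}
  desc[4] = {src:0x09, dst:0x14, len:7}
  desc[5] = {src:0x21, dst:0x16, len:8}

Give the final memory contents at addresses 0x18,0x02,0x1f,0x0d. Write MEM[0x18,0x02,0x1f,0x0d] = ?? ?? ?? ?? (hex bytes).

MEM[0x18,0x02,0x1f,0x0d] = fe 25 00 da

[0] 0x18->0x08 len=8 : 27 1d f5 00 9c da ab fe
[1] 0x0c->0x22 len=4 : 9c da ab fe
[2] 0x0a->0x1e len=8 : f5 00 9c da ab fe 85 76
[3] 0x04->0x11 len=5 : 39 6b a9 e4 27
[4] 0x09->0x14 len=7 : 1d f5 00 9c da ab fe
[5] 0x21->0x16 len=8 : da ab fe 85 76 a7 57 37
query mem[0x18]=0xfe, mem[0x02]=0x25, mem[0x1f]=0x00, mem[0x0d]=0xda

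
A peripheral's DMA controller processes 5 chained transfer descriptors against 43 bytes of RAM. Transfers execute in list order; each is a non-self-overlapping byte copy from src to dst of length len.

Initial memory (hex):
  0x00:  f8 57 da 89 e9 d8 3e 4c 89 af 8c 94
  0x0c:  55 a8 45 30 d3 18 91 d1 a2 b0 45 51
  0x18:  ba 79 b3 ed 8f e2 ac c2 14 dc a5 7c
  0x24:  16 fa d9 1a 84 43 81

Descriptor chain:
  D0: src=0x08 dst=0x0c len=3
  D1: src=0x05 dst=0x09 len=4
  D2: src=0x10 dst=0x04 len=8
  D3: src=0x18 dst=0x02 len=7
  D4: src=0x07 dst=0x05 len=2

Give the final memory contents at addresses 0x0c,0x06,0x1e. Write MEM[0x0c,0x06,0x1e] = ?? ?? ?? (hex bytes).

[0] 0x08->0x0c len=3 : 89 af 8c
[1] 0x05->0x09 len=4 : d8 3e 4c 89
[2] 0x10->0x04 len=8 : d3 18 91 d1 a2 b0 45 51
[3] 0x18->0x02 len=7 : ba 79 b3 ed 8f e2 ac
[4] 0x07->0x05 len=2 : e2 ac
query mem[0x0c]=0x89, mem[0x06]=0xac, mem[0x1e]=0xac

MEM[0x0c,0x06,0x1e] = 89 ac ac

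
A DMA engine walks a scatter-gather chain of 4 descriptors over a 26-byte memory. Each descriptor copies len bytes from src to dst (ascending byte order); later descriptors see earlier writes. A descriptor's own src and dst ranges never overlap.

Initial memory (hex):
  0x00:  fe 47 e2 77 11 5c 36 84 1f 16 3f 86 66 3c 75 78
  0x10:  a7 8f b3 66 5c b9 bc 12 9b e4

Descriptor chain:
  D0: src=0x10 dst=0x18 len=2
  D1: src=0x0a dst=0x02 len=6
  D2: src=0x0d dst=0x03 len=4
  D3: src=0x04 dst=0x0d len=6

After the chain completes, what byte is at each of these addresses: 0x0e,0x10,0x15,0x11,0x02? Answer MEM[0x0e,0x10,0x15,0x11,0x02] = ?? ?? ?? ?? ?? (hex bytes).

MEM[0x0e,0x10,0x15,0x11,0x02] = 78 78 b9 1f 3f

[0] 0x10->0x18 len=2 : a7 8f
[1] 0x0a->0x02 len=6 : 3f 86 66 3c 75 78
[2] 0x0d->0x03 len=4 : 3c 75 78 a7
[3] 0x04->0x0d len=6 : 75 78 a7 78 1f 16
query mem[0x0e]=0x78, mem[0x10]=0x78, mem[0x15]=0xb9, mem[0x11]=0x1f, mem[0x02]=0x3f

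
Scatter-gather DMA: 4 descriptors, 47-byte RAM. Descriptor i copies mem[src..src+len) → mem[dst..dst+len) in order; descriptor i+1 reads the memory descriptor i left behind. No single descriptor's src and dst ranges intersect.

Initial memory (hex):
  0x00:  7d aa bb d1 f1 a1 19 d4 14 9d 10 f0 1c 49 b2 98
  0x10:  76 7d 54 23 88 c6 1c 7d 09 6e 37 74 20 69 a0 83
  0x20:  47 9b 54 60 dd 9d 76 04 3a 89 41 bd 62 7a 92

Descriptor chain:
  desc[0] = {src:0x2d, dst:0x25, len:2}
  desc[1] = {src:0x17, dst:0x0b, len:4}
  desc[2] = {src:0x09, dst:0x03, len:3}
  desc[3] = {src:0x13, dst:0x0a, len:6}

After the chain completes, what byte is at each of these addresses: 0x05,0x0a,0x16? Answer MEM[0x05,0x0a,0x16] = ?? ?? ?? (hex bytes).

  after D0: wrote 2B at 0x25 = 7a92
  after D1: wrote 4B at 0x0b = 7d096e37
  after D2: wrote 3B at 0x03 = 9d107d
  after D3: wrote 6B at 0x0a = 2388c61c7d09
query mem[0x05]=0x7d, mem[0x0a]=0x23, mem[0x16]=0x1c

MEM[0x05,0x0a,0x16] = 7d 23 1c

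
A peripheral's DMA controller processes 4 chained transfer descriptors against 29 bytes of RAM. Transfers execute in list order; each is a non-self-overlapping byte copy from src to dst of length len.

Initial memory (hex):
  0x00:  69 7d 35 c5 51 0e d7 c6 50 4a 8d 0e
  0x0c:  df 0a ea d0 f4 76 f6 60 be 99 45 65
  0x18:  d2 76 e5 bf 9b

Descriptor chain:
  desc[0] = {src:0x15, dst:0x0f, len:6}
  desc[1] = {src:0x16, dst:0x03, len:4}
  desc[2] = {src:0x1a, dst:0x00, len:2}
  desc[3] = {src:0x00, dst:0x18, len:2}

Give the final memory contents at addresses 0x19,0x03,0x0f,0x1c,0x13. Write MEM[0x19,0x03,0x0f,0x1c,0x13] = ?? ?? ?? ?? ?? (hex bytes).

MEM[0x19,0x03,0x0f,0x1c,0x13] = bf 45 99 9b 76

#0 dst[0x0f+6] := {0x99,0x45,0x65,0xd2,0x76,0xe5}
#1 dst[0x03+4] := {0x45,0x65,0xd2,0x76}
#2 dst[0x00+2] := {0xe5,0xbf}
#3 dst[0x18+2] := {0xe5,0xbf}
query mem[0x19]=0xbf, mem[0x03]=0x45, mem[0x0f]=0x99, mem[0x1c]=0x9b, mem[0x13]=0x76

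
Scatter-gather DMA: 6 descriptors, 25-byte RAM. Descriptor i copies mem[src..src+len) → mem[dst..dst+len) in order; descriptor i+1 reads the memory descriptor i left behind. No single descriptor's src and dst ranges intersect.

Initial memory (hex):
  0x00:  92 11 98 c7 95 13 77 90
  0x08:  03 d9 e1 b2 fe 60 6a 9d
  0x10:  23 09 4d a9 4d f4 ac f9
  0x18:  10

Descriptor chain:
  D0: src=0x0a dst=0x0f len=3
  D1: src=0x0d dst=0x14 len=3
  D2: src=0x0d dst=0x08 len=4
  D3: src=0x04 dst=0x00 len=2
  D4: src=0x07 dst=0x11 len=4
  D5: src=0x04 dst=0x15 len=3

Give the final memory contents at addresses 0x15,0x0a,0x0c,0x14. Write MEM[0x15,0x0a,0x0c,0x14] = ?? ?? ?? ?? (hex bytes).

MEM[0x15,0x0a,0x0c,0x14] = 95 e1 fe e1

D0: mem[0x0f..0x11] <- [e1 b2 fe]
D1: mem[0x14..0x16] <- [60 6a e1]
D2: mem[0x08..0x0b] <- [60 6a e1 b2]
D3: mem[0x00..0x01] <- [95 13]
D4: mem[0x11..0x14] <- [90 60 6a e1]
D5: mem[0x15..0x17] <- [95 13 77]
query mem[0x15]=0x95, mem[0x0a]=0xe1, mem[0x0c]=0xfe, mem[0x14]=0xe1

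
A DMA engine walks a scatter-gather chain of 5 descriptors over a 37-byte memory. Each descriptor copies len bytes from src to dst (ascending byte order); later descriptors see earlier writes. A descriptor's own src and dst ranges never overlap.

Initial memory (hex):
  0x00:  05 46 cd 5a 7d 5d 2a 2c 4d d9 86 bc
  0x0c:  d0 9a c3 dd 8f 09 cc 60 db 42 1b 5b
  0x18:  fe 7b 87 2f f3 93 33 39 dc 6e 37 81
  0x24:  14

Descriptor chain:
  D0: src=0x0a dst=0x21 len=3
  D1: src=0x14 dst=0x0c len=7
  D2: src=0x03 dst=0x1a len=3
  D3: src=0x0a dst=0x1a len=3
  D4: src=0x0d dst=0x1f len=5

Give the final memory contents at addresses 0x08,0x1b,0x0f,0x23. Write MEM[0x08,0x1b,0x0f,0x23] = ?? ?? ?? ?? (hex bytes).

MEM[0x08,0x1b,0x0f,0x23] = 4d bc 5b 7b

  after D0: wrote 3B at 0x21 = 86bcd0
  after D1: wrote 7B at 0x0c = db421b5bfe7b87
  after D2: wrote 3B at 0x1a = 5a7d5d
  after D3: wrote 3B at 0x1a = 86bcdb
  after D4: wrote 5B at 0x1f = 421b5bfe7b
query mem[0x08]=0x4d, mem[0x1b]=0xbc, mem[0x0f]=0x5b, mem[0x23]=0x7b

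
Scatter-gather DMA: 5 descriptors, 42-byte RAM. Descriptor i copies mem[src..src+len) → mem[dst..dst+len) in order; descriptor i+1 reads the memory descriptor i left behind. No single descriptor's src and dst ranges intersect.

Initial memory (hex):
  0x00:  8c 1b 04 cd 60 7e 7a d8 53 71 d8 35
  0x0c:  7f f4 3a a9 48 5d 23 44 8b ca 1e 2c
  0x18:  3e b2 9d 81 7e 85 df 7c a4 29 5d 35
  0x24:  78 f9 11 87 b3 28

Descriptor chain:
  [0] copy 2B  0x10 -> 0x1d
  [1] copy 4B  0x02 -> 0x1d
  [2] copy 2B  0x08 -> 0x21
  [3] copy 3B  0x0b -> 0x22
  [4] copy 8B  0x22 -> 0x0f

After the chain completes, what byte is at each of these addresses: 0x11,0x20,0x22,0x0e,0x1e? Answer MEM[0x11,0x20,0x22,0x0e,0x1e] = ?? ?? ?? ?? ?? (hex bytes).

  after D0: wrote 2B at 0x1d = 485d
  after D1: wrote 4B at 0x1d = 04cd607e
  after D2: wrote 2B at 0x21 = 5371
  after D3: wrote 3B at 0x22 = 357ff4
  after D4: wrote 8B at 0x0f = 357ff4f91187b328
query mem[0x11]=0xf4, mem[0x20]=0x7e, mem[0x22]=0x35, mem[0x0e]=0x3a, mem[0x1e]=0xcd

MEM[0x11,0x20,0x22,0x0e,0x1e] = f4 7e 35 3a cd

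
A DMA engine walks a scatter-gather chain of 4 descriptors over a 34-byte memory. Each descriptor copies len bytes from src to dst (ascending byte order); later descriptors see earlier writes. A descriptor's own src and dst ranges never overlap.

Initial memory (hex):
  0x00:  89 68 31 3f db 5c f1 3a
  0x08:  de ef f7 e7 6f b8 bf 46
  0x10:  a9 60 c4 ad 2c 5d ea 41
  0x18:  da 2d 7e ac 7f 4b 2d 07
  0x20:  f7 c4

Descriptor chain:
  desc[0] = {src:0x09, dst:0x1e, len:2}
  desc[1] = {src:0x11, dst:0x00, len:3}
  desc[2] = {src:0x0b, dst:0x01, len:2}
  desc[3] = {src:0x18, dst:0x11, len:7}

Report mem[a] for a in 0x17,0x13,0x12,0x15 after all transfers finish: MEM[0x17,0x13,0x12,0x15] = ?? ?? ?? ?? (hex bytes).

MEM[0x17,0x13,0x12,0x15] = ef 7e 2d 7f

[0] 0x09->0x1e len=2 : ef f7
[1] 0x11->0x00 len=3 : 60 c4 ad
[2] 0x0b->0x01 len=2 : e7 6f
[3] 0x18->0x11 len=7 : da 2d 7e ac 7f 4b ef
query mem[0x17]=0xef, mem[0x13]=0x7e, mem[0x12]=0x2d, mem[0x15]=0x7f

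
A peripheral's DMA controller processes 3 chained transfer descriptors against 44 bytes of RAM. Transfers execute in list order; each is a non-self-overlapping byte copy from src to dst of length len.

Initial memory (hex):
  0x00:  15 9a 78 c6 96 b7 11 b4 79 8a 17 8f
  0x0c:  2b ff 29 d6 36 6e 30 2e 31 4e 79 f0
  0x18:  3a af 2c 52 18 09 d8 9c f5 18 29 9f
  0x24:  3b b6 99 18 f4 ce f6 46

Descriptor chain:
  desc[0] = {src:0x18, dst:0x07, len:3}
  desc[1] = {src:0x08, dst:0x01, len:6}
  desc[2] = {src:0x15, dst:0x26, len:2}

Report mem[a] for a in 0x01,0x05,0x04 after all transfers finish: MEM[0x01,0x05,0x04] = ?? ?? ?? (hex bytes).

MEM[0x01,0x05,0x04] = af 2b 8f

[0] 0x18->0x07 len=3 : 3a af 2c
[1] 0x08->0x01 len=6 : af 2c 17 8f 2b ff
[2] 0x15->0x26 len=2 : 4e 79
query mem[0x01]=0xaf, mem[0x05]=0x2b, mem[0x04]=0x8f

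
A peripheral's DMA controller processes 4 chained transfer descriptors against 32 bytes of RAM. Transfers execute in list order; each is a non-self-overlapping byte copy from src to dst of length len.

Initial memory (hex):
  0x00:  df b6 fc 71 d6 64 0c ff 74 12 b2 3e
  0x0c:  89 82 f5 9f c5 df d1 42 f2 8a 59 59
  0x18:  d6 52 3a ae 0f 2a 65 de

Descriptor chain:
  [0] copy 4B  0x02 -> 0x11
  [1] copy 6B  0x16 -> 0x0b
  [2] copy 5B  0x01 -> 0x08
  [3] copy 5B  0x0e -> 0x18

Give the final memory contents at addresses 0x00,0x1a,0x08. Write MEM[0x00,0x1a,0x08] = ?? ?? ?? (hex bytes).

MEM[0x00,0x1a,0x08] = df ae b6

#0 dst[0x11+4] := {0xfc,0x71,0xd6,0x64}
#1 dst[0x0b+6] := {0x59,0x59,0xd6,0x52,0x3a,0xae}
#2 dst[0x08+5] := {0xb6,0xfc,0x71,0xd6,0x64}
#3 dst[0x18+5] := {0x52,0x3a,0xae,0xfc,0x71}
query mem[0x00]=0xdf, mem[0x1a]=0xae, mem[0x08]=0xb6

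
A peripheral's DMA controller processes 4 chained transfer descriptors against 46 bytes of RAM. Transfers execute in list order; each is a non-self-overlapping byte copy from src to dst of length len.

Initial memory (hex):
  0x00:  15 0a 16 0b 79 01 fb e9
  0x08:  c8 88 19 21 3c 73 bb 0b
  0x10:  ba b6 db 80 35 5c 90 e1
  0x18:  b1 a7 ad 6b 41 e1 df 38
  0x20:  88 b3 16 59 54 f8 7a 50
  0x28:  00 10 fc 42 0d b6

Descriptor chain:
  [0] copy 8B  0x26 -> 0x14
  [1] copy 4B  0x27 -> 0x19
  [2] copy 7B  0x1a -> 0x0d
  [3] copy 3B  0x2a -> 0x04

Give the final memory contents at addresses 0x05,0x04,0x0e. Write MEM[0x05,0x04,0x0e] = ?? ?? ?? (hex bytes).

[0] 0x26->0x14 len=8 : 7a 50 00 10 fc 42 0d b6
[1] 0x27->0x19 len=4 : 50 00 10 fc
[2] 0x1a->0x0d len=7 : 00 10 fc e1 df 38 88
[3] 0x2a->0x04 len=3 : fc 42 0d
query mem[0x05]=0x42, mem[0x04]=0xfc, mem[0x0e]=0x10

MEM[0x05,0x04,0x0e] = 42 fc 10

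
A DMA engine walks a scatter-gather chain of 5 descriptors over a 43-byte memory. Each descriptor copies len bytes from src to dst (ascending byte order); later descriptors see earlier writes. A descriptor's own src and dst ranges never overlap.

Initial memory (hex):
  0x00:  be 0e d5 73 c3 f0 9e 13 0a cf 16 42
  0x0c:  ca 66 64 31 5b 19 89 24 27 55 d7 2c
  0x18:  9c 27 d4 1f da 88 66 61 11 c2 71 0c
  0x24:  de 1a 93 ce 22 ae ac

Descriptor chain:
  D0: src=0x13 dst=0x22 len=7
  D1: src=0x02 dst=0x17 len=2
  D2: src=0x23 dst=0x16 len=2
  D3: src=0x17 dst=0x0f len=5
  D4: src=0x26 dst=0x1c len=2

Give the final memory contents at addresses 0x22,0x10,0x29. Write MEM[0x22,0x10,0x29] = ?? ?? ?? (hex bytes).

#0 dst[0x22+7] := {0x24,0x27,0x55,0xd7,0x2c,0x9c,0x27}
#1 dst[0x17+2] := {0xd5,0x73}
#2 dst[0x16+2] := {0x27,0x55}
#3 dst[0x0f+5] := {0x55,0x73,0x27,0xd4,0x1f}
#4 dst[0x1c+2] := {0x2c,0x9c}
query mem[0x22]=0x24, mem[0x10]=0x73, mem[0x29]=0xae

MEM[0x22,0x10,0x29] = 24 73 ae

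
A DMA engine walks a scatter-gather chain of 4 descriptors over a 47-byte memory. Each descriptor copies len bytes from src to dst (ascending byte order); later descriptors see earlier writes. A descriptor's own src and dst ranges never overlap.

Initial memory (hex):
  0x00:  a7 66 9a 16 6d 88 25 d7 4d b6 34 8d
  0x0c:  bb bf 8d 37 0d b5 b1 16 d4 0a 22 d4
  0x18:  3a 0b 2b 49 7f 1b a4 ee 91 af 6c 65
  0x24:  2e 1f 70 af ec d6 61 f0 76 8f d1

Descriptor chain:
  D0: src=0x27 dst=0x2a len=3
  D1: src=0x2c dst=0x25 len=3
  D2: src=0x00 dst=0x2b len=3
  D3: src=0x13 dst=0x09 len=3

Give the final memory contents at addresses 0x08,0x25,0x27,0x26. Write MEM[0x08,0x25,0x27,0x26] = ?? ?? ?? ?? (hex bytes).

  after D0: wrote 3B at 0x2a = afecd6
  after D1: wrote 3B at 0x25 = d68fd1
  after D2: wrote 3B at 0x2b = a7669a
  after D3: wrote 3B at 0x09 = 16d40a
query mem[0x08]=0x4d, mem[0x25]=0xd6, mem[0x27]=0xd1, mem[0x26]=0x8f

MEM[0x08,0x25,0x27,0x26] = 4d d6 d1 8f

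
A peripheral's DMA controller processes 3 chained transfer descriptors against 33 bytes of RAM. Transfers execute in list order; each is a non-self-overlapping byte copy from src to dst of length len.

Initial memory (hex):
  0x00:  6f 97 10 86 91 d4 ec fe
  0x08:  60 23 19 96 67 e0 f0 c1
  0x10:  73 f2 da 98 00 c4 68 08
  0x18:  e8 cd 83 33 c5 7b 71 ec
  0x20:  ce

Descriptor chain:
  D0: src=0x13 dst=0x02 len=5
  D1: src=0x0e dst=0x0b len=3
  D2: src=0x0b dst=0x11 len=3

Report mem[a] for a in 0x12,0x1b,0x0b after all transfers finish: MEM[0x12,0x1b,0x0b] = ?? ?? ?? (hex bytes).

D0: mem[0x02..0x06] <- [98 00 c4 68 08]
D1: mem[0x0b..0x0d] <- [f0 c1 73]
D2: mem[0x11..0x13] <- [f0 c1 73]
query mem[0x12]=0xc1, mem[0x1b]=0x33, mem[0x0b]=0xf0

MEM[0x12,0x1b,0x0b] = c1 33 f0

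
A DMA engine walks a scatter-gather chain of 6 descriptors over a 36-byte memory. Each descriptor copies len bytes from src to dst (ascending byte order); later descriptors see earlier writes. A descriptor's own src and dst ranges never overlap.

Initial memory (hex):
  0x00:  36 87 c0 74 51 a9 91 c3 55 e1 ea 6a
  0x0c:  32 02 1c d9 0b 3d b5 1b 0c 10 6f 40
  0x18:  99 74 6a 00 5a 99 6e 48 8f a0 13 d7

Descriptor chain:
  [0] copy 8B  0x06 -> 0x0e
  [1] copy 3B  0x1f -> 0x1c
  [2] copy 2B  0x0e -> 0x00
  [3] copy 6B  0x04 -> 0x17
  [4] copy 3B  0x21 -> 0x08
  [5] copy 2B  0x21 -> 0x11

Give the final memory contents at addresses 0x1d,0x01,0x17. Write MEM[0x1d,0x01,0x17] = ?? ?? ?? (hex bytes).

#0 dst[0x0e+8] := {0x91,0xc3,0x55,0xe1,0xea,0x6a,0x32,0x02}
#1 dst[0x1c+3] := {0x48,0x8f,0xa0}
#2 dst[0x00+2] := {0x91,0xc3}
#3 dst[0x17+6] := {0x51,0xa9,0x91,0xc3,0x55,0xe1}
#4 dst[0x08+3] := {0xa0,0x13,0xd7}
#5 dst[0x11+2] := {0xa0,0x13}
query mem[0x1d]=0x8f, mem[0x01]=0xc3, mem[0x17]=0x51

MEM[0x1d,0x01,0x17] = 8f c3 51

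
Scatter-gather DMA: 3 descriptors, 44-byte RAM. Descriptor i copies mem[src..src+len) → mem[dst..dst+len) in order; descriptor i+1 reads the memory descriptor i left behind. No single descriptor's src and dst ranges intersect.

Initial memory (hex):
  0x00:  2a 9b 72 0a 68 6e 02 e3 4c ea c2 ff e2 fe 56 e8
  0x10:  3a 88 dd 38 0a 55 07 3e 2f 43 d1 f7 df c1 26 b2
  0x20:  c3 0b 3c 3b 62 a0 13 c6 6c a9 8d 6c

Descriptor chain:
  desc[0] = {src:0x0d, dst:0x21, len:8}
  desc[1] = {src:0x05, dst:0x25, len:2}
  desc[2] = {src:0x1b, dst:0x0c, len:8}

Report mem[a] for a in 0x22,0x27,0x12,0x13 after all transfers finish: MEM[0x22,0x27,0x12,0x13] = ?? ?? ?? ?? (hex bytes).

MEM[0x22,0x27,0x12,0x13] = 56 38 fe 56

#0 dst[0x21+8] := {0xfe,0x56,0xe8,0x3a,0x88,0xdd,0x38,0x0a}
#1 dst[0x25+2] := {0x6e,0x02}
#2 dst[0x0c+8] := {0xf7,0xdf,0xc1,0x26,0xb2,0xc3,0xfe,0x56}
query mem[0x22]=0x56, mem[0x27]=0x38, mem[0x12]=0xfe, mem[0x13]=0x56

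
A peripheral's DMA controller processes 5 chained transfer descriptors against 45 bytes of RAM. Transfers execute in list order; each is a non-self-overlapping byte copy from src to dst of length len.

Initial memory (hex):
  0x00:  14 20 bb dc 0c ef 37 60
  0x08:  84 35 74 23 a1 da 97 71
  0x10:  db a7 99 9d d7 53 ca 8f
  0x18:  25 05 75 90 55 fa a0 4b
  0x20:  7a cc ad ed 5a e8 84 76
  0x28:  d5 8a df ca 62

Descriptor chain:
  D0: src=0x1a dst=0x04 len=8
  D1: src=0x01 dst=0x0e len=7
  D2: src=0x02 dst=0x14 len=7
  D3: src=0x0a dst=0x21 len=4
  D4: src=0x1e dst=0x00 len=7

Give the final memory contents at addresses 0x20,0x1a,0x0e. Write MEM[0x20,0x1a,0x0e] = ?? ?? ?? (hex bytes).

MEM[0x20,0x1a,0x0e] = 7a a0 20

#0 dst[0x04+8] := {0x75,0x90,0x55,0xfa,0xa0,0x4b,0x7a,0xcc}
#1 dst[0x0e+7] := {0x20,0xbb,0xdc,0x75,0x90,0x55,0xfa}
#2 dst[0x14+7] := {0xbb,0xdc,0x75,0x90,0x55,0xfa,0xa0}
#3 dst[0x21+4] := {0x7a,0xcc,0xa1,0xda}
#4 dst[0x00+7] := {0xa0,0x4b,0x7a,0x7a,0xcc,0xa1,0xda}
query mem[0x20]=0x7a, mem[0x1a]=0xa0, mem[0x0e]=0x20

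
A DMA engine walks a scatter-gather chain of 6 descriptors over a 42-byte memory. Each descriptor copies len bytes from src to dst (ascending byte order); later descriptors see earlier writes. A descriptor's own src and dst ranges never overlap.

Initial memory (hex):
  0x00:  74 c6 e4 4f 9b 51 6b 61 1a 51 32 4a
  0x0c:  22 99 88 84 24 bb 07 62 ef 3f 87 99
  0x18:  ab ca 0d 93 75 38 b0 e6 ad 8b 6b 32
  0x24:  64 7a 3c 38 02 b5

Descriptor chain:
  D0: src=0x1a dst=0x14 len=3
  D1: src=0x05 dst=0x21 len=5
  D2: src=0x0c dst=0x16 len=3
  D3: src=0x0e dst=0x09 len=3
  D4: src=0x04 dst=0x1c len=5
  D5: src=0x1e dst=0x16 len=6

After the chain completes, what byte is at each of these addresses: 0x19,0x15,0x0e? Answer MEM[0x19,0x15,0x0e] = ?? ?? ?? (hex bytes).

D0: mem[0x14..0x16] <- [0d 93 75]
D1: mem[0x21..0x25] <- [51 6b 61 1a 51]
D2: mem[0x16..0x18] <- [22 99 88]
D3: mem[0x09..0x0b] <- [88 84 24]
D4: mem[0x1c..0x20] <- [9b 51 6b 61 1a]
D5: mem[0x16..0x1b] <- [6b 61 1a 51 6b 61]
query mem[0x19]=0x51, mem[0x15]=0x93, mem[0x0e]=0x88

MEM[0x19,0x15,0x0e] = 51 93 88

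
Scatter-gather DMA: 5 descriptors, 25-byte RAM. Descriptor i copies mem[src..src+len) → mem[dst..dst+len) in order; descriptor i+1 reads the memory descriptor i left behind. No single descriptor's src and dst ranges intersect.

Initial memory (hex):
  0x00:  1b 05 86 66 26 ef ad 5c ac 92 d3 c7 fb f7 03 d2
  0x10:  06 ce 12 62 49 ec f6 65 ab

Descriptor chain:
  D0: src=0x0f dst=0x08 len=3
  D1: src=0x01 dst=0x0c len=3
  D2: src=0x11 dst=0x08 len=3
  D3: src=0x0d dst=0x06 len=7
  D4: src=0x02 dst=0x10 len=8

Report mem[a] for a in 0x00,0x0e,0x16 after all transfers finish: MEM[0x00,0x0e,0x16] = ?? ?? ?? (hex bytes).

[0] 0x0f->0x08 len=3 : d2 06 ce
[1] 0x01->0x0c len=3 : 05 86 66
[2] 0x11->0x08 len=3 : ce 12 62
[3] 0x0d->0x06 len=7 : 86 66 d2 06 ce 12 62
[4] 0x02->0x10 len=8 : 86 66 26 ef 86 66 d2 06
query mem[0x00]=0x1b, mem[0x0e]=0x66, mem[0x16]=0xd2

MEM[0x00,0x0e,0x16] = 1b 66 d2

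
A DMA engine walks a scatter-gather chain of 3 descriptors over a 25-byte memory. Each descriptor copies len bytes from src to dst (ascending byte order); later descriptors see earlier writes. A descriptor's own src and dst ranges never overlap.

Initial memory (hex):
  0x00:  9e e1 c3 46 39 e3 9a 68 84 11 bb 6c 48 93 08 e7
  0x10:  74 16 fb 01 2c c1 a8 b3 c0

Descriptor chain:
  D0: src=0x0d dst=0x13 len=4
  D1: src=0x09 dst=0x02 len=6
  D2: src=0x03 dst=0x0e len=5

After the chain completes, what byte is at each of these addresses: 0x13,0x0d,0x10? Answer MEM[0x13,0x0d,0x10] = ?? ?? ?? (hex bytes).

MEM[0x13,0x0d,0x10] = 93 93 48

D0: mem[0x13..0x16] <- [93 08 e7 74]
D1: mem[0x02..0x07] <- [11 bb 6c 48 93 08]
D2: mem[0x0e..0x12] <- [bb 6c 48 93 08]
query mem[0x13]=0x93, mem[0x0d]=0x93, mem[0x10]=0x48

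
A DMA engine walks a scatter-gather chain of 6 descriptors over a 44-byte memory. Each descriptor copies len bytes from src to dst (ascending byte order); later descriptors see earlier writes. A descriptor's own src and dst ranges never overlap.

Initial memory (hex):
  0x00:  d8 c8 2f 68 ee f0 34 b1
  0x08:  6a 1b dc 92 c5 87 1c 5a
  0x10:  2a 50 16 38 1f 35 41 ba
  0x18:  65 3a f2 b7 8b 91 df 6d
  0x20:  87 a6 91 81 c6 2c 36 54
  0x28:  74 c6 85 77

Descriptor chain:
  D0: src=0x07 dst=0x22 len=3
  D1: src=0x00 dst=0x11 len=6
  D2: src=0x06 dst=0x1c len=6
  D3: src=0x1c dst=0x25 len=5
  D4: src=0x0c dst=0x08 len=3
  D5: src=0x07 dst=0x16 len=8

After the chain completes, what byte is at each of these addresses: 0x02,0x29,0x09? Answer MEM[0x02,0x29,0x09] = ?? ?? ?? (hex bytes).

#0 dst[0x22+3] := {0xb1,0x6a,0x1b}
#1 dst[0x11+6] := {0xd8,0xc8,0x2f,0x68,0xee,0xf0}
#2 dst[0x1c+6] := {0x34,0xb1,0x6a,0x1b,0xdc,0x92}
#3 dst[0x25+5] := {0x34,0xb1,0x6a,0x1b,0xdc}
#4 dst[0x08+3] := {0xc5,0x87,0x1c}
#5 dst[0x16+8] := {0xb1,0xc5,0x87,0x1c,0x92,0xc5,0x87,0x1c}
query mem[0x02]=0x2f, mem[0x29]=0xdc, mem[0x09]=0x87

MEM[0x02,0x29,0x09] = 2f dc 87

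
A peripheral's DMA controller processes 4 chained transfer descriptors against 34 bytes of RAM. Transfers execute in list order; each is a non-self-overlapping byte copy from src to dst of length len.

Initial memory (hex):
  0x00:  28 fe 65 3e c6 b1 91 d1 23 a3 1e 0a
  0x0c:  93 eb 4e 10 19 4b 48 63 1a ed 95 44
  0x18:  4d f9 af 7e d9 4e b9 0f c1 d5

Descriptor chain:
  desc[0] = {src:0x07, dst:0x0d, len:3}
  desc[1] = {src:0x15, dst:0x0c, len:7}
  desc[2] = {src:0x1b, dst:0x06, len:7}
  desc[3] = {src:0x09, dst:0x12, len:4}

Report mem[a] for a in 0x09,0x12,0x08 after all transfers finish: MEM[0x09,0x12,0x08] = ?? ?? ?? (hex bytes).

D0: mem[0x0d..0x0f] <- [d1 23 a3]
D1: mem[0x0c..0x12] <- [ed 95 44 4d f9 af 7e]
D2: mem[0x06..0x0c] <- [7e d9 4e b9 0f c1 d5]
D3: mem[0x12..0x15] <- [b9 0f c1 d5]
query mem[0x09]=0xb9, mem[0x12]=0xb9, mem[0x08]=0x4e

MEM[0x09,0x12,0x08] = b9 b9 4e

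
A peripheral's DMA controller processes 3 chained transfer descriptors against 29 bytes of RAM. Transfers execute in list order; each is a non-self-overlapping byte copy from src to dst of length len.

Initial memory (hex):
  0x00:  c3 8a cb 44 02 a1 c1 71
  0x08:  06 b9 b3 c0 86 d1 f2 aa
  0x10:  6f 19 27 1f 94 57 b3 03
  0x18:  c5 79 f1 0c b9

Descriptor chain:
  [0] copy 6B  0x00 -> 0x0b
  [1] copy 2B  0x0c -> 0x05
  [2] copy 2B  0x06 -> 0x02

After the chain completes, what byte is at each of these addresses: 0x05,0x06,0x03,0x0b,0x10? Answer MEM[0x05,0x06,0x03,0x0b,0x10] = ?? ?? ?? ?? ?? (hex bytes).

[0] 0x00->0x0b len=6 : c3 8a cb 44 02 a1
[1] 0x0c->0x05 len=2 : 8a cb
[2] 0x06->0x02 len=2 : cb 71
query mem[0x05]=0x8a, mem[0x06]=0xcb, mem[0x03]=0x71, mem[0x0b]=0xc3, mem[0x10]=0xa1

MEM[0x05,0x06,0x03,0x0b,0x10] = 8a cb 71 c3 a1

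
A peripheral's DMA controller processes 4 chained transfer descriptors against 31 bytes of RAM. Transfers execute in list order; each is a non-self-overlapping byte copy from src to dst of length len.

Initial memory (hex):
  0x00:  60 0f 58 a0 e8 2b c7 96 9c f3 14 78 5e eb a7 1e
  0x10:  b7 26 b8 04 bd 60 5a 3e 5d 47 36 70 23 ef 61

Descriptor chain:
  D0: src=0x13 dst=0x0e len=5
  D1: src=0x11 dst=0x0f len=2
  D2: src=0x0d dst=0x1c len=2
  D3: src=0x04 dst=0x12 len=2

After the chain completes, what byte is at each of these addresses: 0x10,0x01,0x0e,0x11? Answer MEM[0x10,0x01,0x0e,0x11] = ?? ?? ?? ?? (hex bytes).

MEM[0x10,0x01,0x0e,0x11] = 3e 0f 04 5a

[0] 0x13->0x0e len=5 : 04 bd 60 5a 3e
[1] 0x11->0x0f len=2 : 5a 3e
[2] 0x0d->0x1c len=2 : eb 04
[3] 0x04->0x12 len=2 : e8 2b
query mem[0x10]=0x3e, mem[0x01]=0x0f, mem[0x0e]=0x04, mem[0x11]=0x5a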